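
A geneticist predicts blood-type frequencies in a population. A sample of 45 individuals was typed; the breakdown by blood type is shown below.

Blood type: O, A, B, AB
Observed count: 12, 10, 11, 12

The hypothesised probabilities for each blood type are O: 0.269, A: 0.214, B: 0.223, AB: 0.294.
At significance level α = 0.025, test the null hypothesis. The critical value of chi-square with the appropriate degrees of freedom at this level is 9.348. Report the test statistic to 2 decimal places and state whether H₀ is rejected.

Expected counts E_i = n·p_i: 45×0.269 = 12.105, 45×0.214 = 9.63, 45×0.223 = 10.035, 45×0.294 = 13.23.
O: (12 − 12.105)²/12.105 = 0.011025/12.105 = 0.001
A: (10 − 9.63)²/9.63 = 0.1369/9.63 = 0.014
B: (11 − 10.035)²/10.035 = 0.931225/10.035 = 0.093
AB: (12 − 13.23)²/13.23 = 1.5129/13.23 = 0.114
Sum = 0.22
df = 3. Since 0.22 < 9.348, we do not reject H₀.

0.22; do not reject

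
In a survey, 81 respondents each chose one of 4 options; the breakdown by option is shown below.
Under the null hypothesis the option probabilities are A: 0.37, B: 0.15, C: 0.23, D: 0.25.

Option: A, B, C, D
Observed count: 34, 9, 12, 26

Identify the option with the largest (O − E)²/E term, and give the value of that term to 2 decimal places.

Expected counts E_i = n·p_i: 81×0.37 = 29.97, 81×0.15 = 12.15, 81×0.23 = 18.63, 81×0.25 = 20.25.
χ² = (34−29.97)²/29.97 + (9−12.15)²/12.15 + (12−18.63)²/18.63 + (26−20.25)²/20.25
   = 0.542 + 0.817 + 2.359 + 1.633
The largest term is for C: 2.36.

C, 2.36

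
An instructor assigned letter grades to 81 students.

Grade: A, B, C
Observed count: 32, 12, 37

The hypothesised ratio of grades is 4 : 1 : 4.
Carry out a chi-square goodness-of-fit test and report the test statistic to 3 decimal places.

Ratio total = 9. Expected counts: 81×4/9 = 36, 81×1/9 = 9, 81×4/9 = 36.
χ² = (32−36)²/36 + (12−9)²/9 + (37−36)²/36
   = 0.4444 + 1.0000 + 0.0278
Sum = 1.472

1.472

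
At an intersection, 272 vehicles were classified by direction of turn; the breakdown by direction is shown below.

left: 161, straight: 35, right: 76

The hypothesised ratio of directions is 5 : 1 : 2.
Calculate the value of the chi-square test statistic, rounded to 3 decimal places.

Ratio total = 8. Expected counts: 272×5/8 = 170, 272×1/8 = 34, 272×2/8 = 68.
left: (161 − 170)²/170 = 81/170 = 0.4765
straight: (35 − 34)²/34 = 1/34 = 0.0294
right: (76 − 68)²/68 = 64/68 = 0.9412
Sum = 1.447

1.447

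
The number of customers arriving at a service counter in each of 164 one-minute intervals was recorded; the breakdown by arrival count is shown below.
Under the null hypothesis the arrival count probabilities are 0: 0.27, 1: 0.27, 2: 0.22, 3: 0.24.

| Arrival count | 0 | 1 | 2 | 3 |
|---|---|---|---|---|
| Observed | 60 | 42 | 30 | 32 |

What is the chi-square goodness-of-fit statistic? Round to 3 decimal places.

Expected counts E_i = n·p_i: 164×0.27 = 44.28, 164×0.27 = 44.28, 164×0.22 = 36.08, 164×0.24 = 39.36.
cat         O        E   (O−E)²/E
0          60    44.28     5.5808
1          42    44.28     0.1174
2          30    36.08     1.0246
3          32    39.36     1.3763
Sum = 8.099

8.099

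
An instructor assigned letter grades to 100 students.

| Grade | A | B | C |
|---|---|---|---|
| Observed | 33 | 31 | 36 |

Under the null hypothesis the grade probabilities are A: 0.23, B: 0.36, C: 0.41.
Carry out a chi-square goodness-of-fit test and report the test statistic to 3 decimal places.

5.652

Expected counts E_i = n·p_i: 100×0.23 = 23, 100×0.36 = 36, 100×0.41 = 41.
cat         O        E   (O−E)²/E
A          33       23     4.3478
B          31       36     0.6944
C          36       41     0.6098
Sum = 5.652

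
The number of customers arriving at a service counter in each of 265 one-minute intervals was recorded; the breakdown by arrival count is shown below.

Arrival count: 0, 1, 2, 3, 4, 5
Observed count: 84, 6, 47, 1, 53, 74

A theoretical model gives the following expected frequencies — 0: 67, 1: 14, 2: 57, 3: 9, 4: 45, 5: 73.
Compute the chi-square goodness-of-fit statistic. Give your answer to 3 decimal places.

χ² = (84−67)²/67 + (6−14)²/14 + (47−57)²/57 + (1−9)²/9 + (53−45)²/45 + (74−73)²/73
   = 4.3134 + 4.5714 + 1.7544 + 7.1111 + 1.4222 + 0.0137
Sum = 19.186

19.186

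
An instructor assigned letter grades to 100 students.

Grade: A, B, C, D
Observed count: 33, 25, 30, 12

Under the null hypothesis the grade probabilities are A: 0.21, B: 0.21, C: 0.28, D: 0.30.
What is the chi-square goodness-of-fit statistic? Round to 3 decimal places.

Expected counts E_i = n·p_i: 100×0.21 = 21, 100×0.21 = 21, 100×0.28 = 28, 100×0.30 = 30.
A: (33 − 21)²/21 = 144/21 = 6.8571
B: (25 − 21)²/21 = 16/21 = 0.7619
C: (30 − 28)²/28 = 4/28 = 0.1429
D: (12 − 30)²/30 = 324/30 = 10.8000
Sum = 18.562

18.562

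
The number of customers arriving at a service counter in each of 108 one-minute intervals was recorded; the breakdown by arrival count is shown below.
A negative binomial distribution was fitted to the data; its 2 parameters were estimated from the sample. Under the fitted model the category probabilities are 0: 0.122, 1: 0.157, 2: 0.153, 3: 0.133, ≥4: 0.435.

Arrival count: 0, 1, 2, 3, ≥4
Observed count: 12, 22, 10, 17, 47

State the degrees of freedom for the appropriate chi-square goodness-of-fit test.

There are k = 5 categories and 2 parameters estimated from the data, so df = 5 − 1 − 2 = 2.

2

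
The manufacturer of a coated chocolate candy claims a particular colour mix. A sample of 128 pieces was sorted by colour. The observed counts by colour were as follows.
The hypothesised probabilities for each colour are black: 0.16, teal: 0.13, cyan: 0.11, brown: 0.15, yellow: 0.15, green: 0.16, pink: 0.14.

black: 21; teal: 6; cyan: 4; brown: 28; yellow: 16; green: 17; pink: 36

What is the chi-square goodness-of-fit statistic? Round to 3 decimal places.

37.432

Expected counts E_i = n·p_i: 128×0.16 = 20.48, 128×0.13 = 16.64, 128×0.11 = 14.08, 128×0.15 = 19.2, 128×0.15 = 19.2, 128×0.16 = 20.48, 128×0.14 = 17.92.
black: (21 − 20.48)²/20.48 = 0.2704/20.48 = 0.0132
teal: (6 − 16.64)²/16.64 = 113.2096/16.64 = 6.8035
cyan: (4 − 14.08)²/14.08 = 101.6064/14.08 = 7.2164
brown: (28 − 19.2)²/19.2 = 77.44/19.2 = 4.0333
yellow: (16 − 19.2)²/19.2 = 10.24/19.2 = 0.5333
green: (17 − 20.48)²/20.48 = 12.1104/20.48 = 0.5913
pink: (36 − 17.92)²/17.92 = 326.8864/17.92 = 18.2414
Sum = 37.432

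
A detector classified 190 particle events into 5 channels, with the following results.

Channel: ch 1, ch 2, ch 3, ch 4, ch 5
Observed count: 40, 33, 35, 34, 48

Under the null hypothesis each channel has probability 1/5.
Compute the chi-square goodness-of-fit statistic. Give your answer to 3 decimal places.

Expected count for each of the 5 categories: 190/5 = 38.
ch 1: (40 − 38)²/38 = 4/38 = 0.1053
ch 2: (33 − 38)²/38 = 25/38 = 0.6579
ch 3: (35 − 38)²/38 = 9/38 = 0.2368
ch 4: (34 − 38)²/38 = 16/38 = 0.4211
ch 5: (48 − 38)²/38 = 100/38 = 2.6316
Sum = 4.053

4.053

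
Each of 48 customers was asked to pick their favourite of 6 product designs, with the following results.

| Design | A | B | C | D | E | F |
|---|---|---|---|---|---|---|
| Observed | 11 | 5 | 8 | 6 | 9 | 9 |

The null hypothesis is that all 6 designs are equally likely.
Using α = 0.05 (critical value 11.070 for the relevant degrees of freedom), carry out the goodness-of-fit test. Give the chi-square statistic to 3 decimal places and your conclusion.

3.000; do not reject

Under H₀ each category has probability 1/6, so each expected count is 48/6 = 8.
χ² = (11−8)²/8 + (5−8)²/8 + (8−8)²/8 + (6−8)²/8 + (9−8)²/8 + (9−8)²/8
   = 1.1250 + 1.1250 + 0.0000 + 0.5000 + 0.1250 + 0.1250
Sum = 3.000
df = 5. Since 3.000 < 11.070, we do not reject H₀.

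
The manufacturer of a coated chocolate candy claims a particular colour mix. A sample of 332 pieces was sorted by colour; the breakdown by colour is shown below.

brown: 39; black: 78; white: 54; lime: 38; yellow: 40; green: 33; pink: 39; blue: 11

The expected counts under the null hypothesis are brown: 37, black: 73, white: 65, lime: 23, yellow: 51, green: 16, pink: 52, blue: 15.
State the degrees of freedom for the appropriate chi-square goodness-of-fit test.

There are k = 8 categories and no parameters were estimated from the data, so df = 8 − 1 = 7.

7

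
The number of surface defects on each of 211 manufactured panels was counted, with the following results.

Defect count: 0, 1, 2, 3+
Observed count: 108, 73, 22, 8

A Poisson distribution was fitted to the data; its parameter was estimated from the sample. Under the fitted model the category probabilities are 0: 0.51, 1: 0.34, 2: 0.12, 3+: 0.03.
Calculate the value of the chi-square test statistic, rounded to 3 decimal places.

0.899

Expected counts E_i = n·p_i: 211×0.51 = 107.61, 211×0.34 = 71.74, 211×0.12 = 25.32, 211×0.03 = 6.33.
0: (108 − 107.61)²/107.61 = 0.1521/107.61 = 0.0014
1: (73 − 71.74)²/71.74 = 1.5876/71.74 = 0.0221
2: (22 − 25.32)²/25.32 = 11.0224/25.32 = 0.4353
3+: (8 − 6.33)²/6.33 = 2.7889/6.33 = 0.4406
Sum = 0.899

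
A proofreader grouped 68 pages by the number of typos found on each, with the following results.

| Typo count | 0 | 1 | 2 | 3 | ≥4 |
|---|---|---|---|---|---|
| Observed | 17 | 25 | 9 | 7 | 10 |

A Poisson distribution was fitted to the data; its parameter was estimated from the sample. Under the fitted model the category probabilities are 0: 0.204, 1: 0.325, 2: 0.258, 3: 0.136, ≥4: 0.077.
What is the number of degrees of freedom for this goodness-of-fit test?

There are k = 5 categories and 1 parameter estimated from the data, so df = 5 − 1 − 1 = 3.

3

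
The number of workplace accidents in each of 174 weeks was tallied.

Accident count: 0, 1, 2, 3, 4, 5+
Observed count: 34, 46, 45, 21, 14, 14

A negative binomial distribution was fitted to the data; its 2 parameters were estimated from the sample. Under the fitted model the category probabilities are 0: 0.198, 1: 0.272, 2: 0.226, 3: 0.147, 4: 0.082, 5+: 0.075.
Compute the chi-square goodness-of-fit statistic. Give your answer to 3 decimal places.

Expected counts E_i = n·p_i: 174×0.198 = 34.452, 174×0.272 = 47.328, 174×0.226 = 39.324, 174×0.147 = 25.578, 174×0.082 = 14.268, 174×0.075 = 13.05.
0: (34 − 34.452)²/34.452 = 0.204304/34.452 = 0.0059
1: (46 − 47.328)²/47.328 = 1.763584/47.328 = 0.0373
2: (45 − 39.324)²/39.324 = 32.216976/39.324 = 0.8193
3: (21 − 25.578)²/25.578 = 20.958084/25.578 = 0.8194
4: (14 − 14.268)²/14.268 = 0.071824/14.268 = 0.0050
5+: (14 − 13.05)²/13.05 = 0.9025/13.05 = 0.0692
Sum = 1.756

1.756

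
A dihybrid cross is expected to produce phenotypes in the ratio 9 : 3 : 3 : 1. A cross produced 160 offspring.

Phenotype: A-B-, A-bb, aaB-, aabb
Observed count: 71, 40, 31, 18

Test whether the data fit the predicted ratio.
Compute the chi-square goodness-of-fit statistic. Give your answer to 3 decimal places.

Ratio total = 16. Expected counts: 160×9/16 = 90, 160×3/16 = 30, 160×3/16 = 30, 160×1/16 = 10.
cat         O        E   (O−E)²/E
A-B-       71       90     4.0111
A-bb       40       30     3.3333
aaB-       31       30     0.0333
aabb       18       10     6.4000
Sum = 13.778

13.778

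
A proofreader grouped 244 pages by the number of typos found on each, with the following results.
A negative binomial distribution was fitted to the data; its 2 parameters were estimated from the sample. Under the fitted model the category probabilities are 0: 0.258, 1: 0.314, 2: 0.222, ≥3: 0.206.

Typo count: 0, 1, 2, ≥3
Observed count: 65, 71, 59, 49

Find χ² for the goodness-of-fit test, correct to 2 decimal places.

0.94

Expected counts E_i = n·p_i: 244×0.258 = 62.952, 244×0.314 = 76.616, 244×0.222 = 54.168, 244×0.206 = 50.264.
χ² = (65−62.952)²/62.952 + (71−76.616)²/76.616 + (59−54.168)²/54.168 + (49−50.264)²/50.264
   = 0.067 + 0.412 + 0.431 + 0.032
Sum = 0.94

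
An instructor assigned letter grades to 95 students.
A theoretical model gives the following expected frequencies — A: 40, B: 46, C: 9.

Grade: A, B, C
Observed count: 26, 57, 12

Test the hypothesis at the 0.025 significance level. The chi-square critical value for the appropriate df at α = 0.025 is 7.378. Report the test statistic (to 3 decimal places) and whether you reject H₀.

8.530; reject

χ² = (26−40)²/40 + (57−46)²/46 + (12−9)²/9
   = 4.9000 + 2.6304 + 1.0000
Sum = 8.530
df = 2. Since 8.530 > 7.378, we reject H₀.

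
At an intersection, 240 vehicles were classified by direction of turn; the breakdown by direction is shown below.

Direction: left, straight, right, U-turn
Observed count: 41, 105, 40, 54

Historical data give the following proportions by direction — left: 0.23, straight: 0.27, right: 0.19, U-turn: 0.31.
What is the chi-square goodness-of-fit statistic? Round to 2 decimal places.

34.87

Expected counts E_i = n·p_i: 240×0.23 = 55.2, 240×0.27 = 64.8, 240×0.19 = 45.6, 240×0.31 = 74.4.
cat           O        E   (O−E)²/E
left         41     55.2      3.653
straight    105     64.8     24.939
right        40     45.6      0.688
U-turn       54     74.4      5.594
Sum = 34.87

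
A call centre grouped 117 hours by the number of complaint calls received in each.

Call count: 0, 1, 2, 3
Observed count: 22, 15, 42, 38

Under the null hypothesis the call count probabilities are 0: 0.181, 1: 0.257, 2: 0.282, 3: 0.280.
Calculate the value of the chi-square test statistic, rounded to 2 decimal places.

Expected counts E_i = n·p_i: 117×0.181 = 21.177, 117×0.257 = 30.069, 117×0.282 = 32.994, 117×0.280 = 32.76.
0: (22 − 21.177)²/21.177 = 0.677329/21.177 = 0.032
1: (15 − 30.069)²/30.069 = 227.074761/30.069 = 7.552
2: (42 − 32.994)²/32.994 = 81.108036/32.994 = 2.458
3: (38 − 32.76)²/32.76 = 27.4576/32.76 = 0.838
Sum = 10.88

10.88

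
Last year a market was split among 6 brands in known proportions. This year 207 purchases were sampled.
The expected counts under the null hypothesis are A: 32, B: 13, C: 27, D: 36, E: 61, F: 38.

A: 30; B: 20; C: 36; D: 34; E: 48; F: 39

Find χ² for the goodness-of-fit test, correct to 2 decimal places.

9.80

χ² = (30−32)²/32 + (20−13)²/13 + (36−27)²/27 + (34−36)²/36 + (48−61)²/61 + (39−38)²/38
   = 0.125 + 3.769 + 3.000 + 0.111 + 2.770 + 0.026
Sum = 9.80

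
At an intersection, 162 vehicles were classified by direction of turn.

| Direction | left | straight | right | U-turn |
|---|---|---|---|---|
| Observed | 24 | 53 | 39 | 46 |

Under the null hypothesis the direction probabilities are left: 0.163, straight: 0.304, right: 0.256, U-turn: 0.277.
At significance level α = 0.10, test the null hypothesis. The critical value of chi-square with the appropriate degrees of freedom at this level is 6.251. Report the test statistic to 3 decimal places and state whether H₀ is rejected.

0.681; do not reject

Expected counts E_i = n·p_i: 162×0.163 = 26.406, 162×0.304 = 49.248, 162×0.256 = 41.472, 162×0.277 = 44.874.
cat           O        E   (O−E)²/E
left         24   26.406     0.2192
straight     53   49.248     0.2858
right        39   41.472     0.1473
U-turn       46   44.874     0.0283
Sum = 0.681
df = 3. Since 0.681 < 6.251, we do not reject H₀.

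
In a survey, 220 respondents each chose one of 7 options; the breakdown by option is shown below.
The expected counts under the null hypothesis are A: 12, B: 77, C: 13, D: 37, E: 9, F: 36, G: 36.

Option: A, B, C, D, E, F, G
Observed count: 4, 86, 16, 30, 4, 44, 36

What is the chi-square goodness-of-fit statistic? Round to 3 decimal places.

12.957

cat         O        E   (O−E)²/E
A           4       12     5.3333
B          86       77     1.0519
C          16       13     0.6923
D          30       37     1.3243
E           4        9     2.7778
F          44       36     1.7778
G          36       36     0.0000
Sum = 12.957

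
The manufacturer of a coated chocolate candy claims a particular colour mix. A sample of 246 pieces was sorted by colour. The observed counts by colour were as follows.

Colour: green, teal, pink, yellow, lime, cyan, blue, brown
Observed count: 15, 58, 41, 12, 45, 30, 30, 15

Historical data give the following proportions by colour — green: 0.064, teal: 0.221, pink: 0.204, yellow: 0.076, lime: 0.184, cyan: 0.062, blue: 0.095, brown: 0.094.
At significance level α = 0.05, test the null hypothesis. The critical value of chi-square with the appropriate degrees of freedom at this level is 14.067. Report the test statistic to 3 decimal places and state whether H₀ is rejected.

23.354; reject

Expected counts E_i = n·p_i: 246×0.064 = 15.744, 246×0.221 = 54.366, 246×0.204 = 50.184, 246×0.076 = 18.696, 246×0.184 = 45.264, 246×0.062 = 15.252, 246×0.095 = 23.37, 246×0.094 = 23.124.
cat         O        E   (O−E)²/E
green      15   15.744     0.0352
teal       58   54.366     0.2429
pink       41   50.184     1.6807
yellow     12   18.696     2.3982
lime       45   45.264     0.0015
cyan       30   15.252    14.2607
blue       30    23.37     1.8809
brown      15   23.124     2.8542
Sum = 23.354
df = 7. Since 23.354 > 14.067, we reject H₀.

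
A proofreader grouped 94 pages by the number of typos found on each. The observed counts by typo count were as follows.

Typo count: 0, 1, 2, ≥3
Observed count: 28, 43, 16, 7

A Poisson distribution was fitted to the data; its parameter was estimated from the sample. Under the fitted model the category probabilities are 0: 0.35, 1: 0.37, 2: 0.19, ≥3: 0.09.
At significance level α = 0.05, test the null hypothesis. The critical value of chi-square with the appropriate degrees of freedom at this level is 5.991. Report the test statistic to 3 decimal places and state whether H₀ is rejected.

3.118; do not reject

Expected counts E_i = n·p_i: 94×0.35 = 32.9, 94×0.37 = 34.78, 94×0.19 = 17.86, 94×0.09 = 8.46.
cat         O        E   (O−E)²/E
0          28     32.9     0.7298
1          43    34.78     1.9427
2          16    17.86     0.1937
≥3          7     8.46     0.2520
Sum = 3.118
df = 2. Since 3.118 < 5.991, we do not reject H₀.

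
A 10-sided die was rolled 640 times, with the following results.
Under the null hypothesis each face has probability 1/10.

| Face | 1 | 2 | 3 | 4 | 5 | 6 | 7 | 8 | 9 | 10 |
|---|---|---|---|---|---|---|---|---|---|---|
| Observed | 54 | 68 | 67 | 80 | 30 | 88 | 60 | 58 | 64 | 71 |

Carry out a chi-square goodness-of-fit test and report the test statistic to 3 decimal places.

34.594

Under H₀ each category has probability 1/10, so each expected count is 640/10 = 64.
1: (54 − 64)²/64 = 100/64 = 1.5625
2: (68 − 64)²/64 = 16/64 = 0.2500
3: (67 − 64)²/64 = 9/64 = 0.1406
4: (80 − 64)²/64 = 256/64 = 4.0000
5: (30 − 64)²/64 = 1156/64 = 18.0625
6: (88 − 64)²/64 = 576/64 = 9.0000
7: (60 − 64)²/64 = 16/64 = 0.2500
8: (58 − 64)²/64 = 36/64 = 0.5625
9: (64 − 64)²/64 = 0/64 = 0.0000
10: (71 − 64)²/64 = 49/64 = 0.7656
Sum = 34.594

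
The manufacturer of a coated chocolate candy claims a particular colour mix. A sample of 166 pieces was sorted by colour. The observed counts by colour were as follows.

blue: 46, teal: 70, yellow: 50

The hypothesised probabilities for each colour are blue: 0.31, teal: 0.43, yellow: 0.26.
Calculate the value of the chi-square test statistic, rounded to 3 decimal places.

Expected counts E_i = n·p_i: 166×0.31 = 51.46, 166×0.43 = 71.38, 166×0.26 = 43.16.
blue: (46 − 51.46)²/51.46 = 29.8116/51.46 = 0.5793
teal: (70 − 71.38)²/71.38 = 1.9044/71.38 = 0.0267
yellow: (50 − 43.16)²/43.16 = 46.7856/43.16 = 1.0840
Sum = 1.690

1.690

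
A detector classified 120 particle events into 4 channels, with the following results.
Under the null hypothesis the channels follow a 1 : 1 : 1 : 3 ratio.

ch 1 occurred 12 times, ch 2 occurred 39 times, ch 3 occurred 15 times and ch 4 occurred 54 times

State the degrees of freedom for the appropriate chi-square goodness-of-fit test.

There are k = 4 categories and no parameters were estimated from the data, so df = 4 − 1 = 3.

3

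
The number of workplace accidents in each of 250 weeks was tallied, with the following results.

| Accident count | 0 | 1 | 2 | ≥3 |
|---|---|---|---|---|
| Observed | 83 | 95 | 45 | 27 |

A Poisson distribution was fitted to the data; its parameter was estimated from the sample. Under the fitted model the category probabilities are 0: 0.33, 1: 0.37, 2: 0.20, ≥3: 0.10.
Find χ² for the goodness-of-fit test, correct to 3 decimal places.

Expected counts E_i = n·p_i: 250×0.33 = 82.5, 250×0.37 = 92.5, 250×0.20 = 50, 250×0.10 = 25.
0: (83 − 82.5)²/82.5 = 0.25/82.5 = 0.0030
1: (95 − 92.5)²/92.5 = 6.25/92.5 = 0.0676
2: (45 − 50)²/50 = 25/50 = 0.5000
≥3: (27 − 25)²/25 = 4/25 = 0.1600
Sum = 0.731

0.731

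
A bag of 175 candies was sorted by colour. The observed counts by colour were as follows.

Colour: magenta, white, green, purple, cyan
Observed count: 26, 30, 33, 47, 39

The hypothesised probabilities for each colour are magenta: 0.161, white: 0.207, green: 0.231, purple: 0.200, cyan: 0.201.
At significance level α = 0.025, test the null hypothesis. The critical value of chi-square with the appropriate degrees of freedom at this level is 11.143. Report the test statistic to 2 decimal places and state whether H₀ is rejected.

7.13; do not reject

Expected counts E_i = n·p_i: 175×0.161 = 28.175, 175×0.207 = 36.225, 175×0.231 = 40.425, 175×0.200 = 35, 175×0.201 = 35.175.
magenta: (26 − 28.175)²/28.175 = 4.730625/28.175 = 0.168
white: (30 − 36.225)²/36.225 = 38.750625/36.225 = 1.070
green: (33 − 40.425)²/40.425 = 55.130625/40.425 = 1.364
purple: (47 − 35)²/35 = 144/35 = 4.114
cyan: (39 − 35.175)²/35.175 = 14.630625/35.175 = 0.416
Sum = 7.13
df = 4. Since 7.13 < 11.143, we do not reject H₀.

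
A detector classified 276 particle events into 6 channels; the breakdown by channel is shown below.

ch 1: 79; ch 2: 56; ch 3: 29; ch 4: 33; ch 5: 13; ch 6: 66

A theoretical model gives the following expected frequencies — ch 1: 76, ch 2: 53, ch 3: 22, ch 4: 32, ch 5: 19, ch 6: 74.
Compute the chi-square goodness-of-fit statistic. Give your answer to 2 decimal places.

5.31

cat         O        E   (O−E)²/E
ch 1       79       76      0.118
ch 2       56       53      0.170
ch 3       29       22      2.227
ch 4       33       32      0.031
ch 5       13       19      1.895
ch 6       66       74      0.865
Sum = 5.31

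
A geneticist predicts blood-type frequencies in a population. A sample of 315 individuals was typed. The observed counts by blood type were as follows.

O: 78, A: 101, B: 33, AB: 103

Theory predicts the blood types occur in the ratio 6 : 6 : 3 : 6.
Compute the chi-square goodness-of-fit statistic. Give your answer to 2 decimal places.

Ratio total = 21. Expected counts: 315×6/21 = 90, 315×6/21 = 90, 315×3/21 = 45, 315×6/21 = 90.
χ² = (78−90)²/90 + (101−90)²/90 + (33−45)²/45 + (103−90)²/90
   = 1.600 + 1.344 + 3.200 + 1.878
Sum = 8.02

8.02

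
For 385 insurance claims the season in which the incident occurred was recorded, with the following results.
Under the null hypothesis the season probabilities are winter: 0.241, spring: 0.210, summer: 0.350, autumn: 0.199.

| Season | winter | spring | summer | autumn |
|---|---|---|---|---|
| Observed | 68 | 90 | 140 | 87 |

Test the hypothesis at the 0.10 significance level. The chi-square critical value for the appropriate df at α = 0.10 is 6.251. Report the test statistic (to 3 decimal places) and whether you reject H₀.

Expected counts E_i = n·p_i: 385×0.241 = 92.785, 385×0.210 = 80.85, 385×0.350 = 134.75, 385×0.199 = 76.615.
winter: (68 − 92.785)²/92.785 = 614.296225/92.785 = 6.6206
spring: (90 − 80.85)²/80.85 = 83.7225/80.85 = 1.0355
summer: (140 − 134.75)²/134.75 = 27.5625/134.75 = 0.2045
autumn: (87 − 76.615)²/76.615 = 107.848225/76.615 = 1.4077
Sum = 9.268
df = 3. Since 9.268 > 6.251, we reject H₀.

9.268; reject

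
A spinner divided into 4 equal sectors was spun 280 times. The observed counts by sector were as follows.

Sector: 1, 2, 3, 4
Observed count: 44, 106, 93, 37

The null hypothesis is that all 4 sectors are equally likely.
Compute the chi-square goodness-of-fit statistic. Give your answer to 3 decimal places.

51.286

Under H₀ each category has probability 1/4, so each expected count is 280/4 = 70.
cat         O        E   (O−E)²/E
1          44       70     9.6571
2         106       70    18.5143
3          93       70     7.5571
4          37       70    15.5571
Sum = 51.286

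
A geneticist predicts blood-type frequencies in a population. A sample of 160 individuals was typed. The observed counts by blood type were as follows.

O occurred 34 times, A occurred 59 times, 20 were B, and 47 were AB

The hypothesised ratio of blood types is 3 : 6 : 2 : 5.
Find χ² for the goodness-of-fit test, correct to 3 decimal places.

Ratio total = 16. Expected counts: 160×3/16 = 30, 160×6/16 = 60, 160×2/16 = 20, 160×5/16 = 50.
O: (34 − 30)²/30 = 16/30 = 0.5333
A: (59 − 60)²/60 = 1/60 = 0.0167
B: (20 − 20)²/20 = 0/20 = 0.0000
AB: (47 − 50)²/50 = 9/50 = 0.1800
Sum = 0.730

0.730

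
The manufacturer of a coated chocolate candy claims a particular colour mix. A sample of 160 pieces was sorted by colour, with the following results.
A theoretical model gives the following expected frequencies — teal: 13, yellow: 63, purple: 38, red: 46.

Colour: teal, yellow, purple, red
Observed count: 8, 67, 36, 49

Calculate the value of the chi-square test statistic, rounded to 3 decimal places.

teal: (8 − 13)²/13 = 25/13 = 1.9231
yellow: (67 − 63)²/63 = 16/63 = 0.2540
purple: (36 − 38)²/38 = 4/38 = 0.1053
red: (49 − 46)²/46 = 9/46 = 0.1957
Sum = 2.478

2.478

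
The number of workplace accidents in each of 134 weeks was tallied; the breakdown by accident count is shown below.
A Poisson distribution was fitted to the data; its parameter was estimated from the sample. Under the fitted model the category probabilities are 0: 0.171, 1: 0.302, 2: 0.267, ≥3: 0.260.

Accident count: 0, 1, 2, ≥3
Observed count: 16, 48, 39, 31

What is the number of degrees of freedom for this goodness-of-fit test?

2

There are k = 4 categories and 1 parameter estimated from the data, so df = 4 − 1 − 1 = 2.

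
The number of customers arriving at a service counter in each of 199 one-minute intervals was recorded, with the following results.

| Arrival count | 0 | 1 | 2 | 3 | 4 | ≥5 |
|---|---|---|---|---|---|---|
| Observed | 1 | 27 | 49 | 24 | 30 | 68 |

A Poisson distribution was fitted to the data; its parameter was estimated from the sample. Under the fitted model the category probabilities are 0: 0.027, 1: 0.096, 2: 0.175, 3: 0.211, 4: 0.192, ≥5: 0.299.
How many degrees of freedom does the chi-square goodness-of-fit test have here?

There are k = 6 categories and 1 parameter estimated from the data, so df = 6 − 1 − 1 = 4.

4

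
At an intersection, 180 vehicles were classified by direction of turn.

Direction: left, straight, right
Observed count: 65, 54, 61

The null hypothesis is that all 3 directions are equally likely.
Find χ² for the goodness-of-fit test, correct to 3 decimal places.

1.033

Expected count for each of the 3 categories: 180/3 = 60.
χ² = (65−60)²/60 + (54−60)²/60 + (61−60)²/60
   = 0.4167 + 0.6000 + 0.0167
Sum = 1.033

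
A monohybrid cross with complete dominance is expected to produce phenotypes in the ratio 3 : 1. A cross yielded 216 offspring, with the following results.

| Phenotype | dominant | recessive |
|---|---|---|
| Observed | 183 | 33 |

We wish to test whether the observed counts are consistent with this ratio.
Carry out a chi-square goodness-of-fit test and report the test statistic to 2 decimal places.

10.89

Ratio total = 4. Expected counts: 216×3/4 = 162, 216×1/4 = 54.
χ² = (183−162)²/162 + (33−54)²/54
   = 2.722 + 8.167
Sum = 10.89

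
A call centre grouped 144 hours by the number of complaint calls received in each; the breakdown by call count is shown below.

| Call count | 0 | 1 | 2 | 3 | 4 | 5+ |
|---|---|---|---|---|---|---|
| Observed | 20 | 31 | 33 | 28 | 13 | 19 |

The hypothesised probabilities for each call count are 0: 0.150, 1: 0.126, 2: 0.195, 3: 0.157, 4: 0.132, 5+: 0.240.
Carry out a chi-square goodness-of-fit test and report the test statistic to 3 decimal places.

20.280

Expected counts E_i = n·p_i: 144×0.150 = 21.6, 144×0.126 = 18.144, 144×0.195 = 28.08, 144×0.157 = 22.608, 144×0.132 = 19.008, 144×0.240 = 34.56.
cat         O        E   (O−E)²/E
0          20     21.6     0.1185
1          31   18.144     9.1092
2          33    28.08     0.8621
3          28   22.608     1.2860
4          13   19.008     1.8990
5+         19    34.56     7.0056
Sum = 20.280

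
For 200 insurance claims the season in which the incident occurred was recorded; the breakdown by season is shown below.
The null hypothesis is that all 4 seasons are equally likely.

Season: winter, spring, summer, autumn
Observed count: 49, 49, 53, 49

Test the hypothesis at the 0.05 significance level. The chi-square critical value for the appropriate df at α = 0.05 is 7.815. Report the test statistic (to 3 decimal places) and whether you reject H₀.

0.240; do not reject

Expected count for each of the 4 categories: 200/4 = 50.
winter: (49 − 50)²/50 = 1/50 = 0.0200
spring: (49 − 50)²/50 = 1/50 = 0.0200
summer: (53 − 50)²/50 = 9/50 = 0.1800
autumn: (49 − 50)²/50 = 1/50 = 0.0200
Sum = 0.240
df = 3. Since 0.240 < 7.815, we do not reject H₀.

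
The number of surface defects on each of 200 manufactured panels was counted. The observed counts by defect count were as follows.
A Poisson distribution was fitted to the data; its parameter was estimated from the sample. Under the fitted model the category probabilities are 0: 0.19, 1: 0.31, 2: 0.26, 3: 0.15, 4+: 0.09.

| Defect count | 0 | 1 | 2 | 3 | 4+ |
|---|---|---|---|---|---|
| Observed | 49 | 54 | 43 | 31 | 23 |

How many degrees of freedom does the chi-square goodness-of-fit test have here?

3

There are k = 5 categories and 1 parameter estimated from the data, so df = 5 − 1 − 1 = 3.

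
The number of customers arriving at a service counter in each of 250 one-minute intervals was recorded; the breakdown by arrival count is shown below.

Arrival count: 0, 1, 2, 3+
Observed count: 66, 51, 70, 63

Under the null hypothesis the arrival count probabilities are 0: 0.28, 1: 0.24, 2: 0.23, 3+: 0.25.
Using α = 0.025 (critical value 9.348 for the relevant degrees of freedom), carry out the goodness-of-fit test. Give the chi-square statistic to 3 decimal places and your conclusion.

Expected counts E_i = n·p_i: 250×0.28 = 70, 250×0.24 = 60, 250×0.23 = 57.5, 250×0.25 = 62.5.
0: (66 − 70)²/70 = 16/70 = 0.2286
1: (51 − 60)²/60 = 81/60 = 1.3500
2: (70 − 57.5)²/57.5 = 156.25/57.5 = 2.7174
3+: (63 − 62.5)²/62.5 = 0.25/62.5 = 0.0040
Sum = 4.300
df = 3. Since 4.300 < 9.348, we do not reject H₀.

4.300; do not reject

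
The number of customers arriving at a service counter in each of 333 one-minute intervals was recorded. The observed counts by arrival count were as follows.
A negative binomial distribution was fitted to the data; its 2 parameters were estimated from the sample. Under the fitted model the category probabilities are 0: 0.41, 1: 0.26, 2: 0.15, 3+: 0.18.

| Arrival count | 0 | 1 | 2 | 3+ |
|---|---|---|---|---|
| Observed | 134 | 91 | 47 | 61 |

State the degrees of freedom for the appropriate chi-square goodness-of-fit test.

1

There are k = 4 categories and 2 parameters estimated from the data, so df = 4 − 1 − 2 = 1.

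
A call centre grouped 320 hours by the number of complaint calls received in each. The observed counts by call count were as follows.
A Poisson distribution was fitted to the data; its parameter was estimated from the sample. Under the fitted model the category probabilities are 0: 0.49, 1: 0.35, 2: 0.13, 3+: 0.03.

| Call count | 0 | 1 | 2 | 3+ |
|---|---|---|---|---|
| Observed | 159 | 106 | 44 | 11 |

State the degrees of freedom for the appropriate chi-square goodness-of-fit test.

2

There are k = 4 categories and 1 parameter estimated from the data, so df = 4 − 1 − 1 = 2.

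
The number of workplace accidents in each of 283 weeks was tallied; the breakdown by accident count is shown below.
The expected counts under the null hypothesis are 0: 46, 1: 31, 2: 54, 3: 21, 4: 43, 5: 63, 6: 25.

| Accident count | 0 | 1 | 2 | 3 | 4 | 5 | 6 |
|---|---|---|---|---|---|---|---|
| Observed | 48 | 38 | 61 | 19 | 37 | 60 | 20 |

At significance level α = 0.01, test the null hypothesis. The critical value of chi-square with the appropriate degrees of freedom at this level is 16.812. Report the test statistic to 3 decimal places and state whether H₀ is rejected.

4.746; do not reject

χ² = (48−46)²/46 + (38−31)²/31 + (61−54)²/54 + (19−21)²/21 + (37−43)²/43 + (60−63)²/63 + (20−25)²/25
   = 0.0870 + 1.5806 + 0.9074 + 0.1905 + 0.8372 + 0.1429 + 1.0000
Sum = 4.746
df = 6. Since 4.746 < 16.812, we do not reject H₀.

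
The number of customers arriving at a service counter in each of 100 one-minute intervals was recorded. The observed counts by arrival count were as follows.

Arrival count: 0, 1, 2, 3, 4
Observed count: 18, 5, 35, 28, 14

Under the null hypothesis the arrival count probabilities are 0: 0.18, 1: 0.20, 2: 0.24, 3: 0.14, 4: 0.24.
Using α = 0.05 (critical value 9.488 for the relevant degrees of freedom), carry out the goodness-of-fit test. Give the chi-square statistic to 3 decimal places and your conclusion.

Expected counts E_i = n·p_i: 100×0.18 = 18, 100×0.20 = 20, 100×0.24 = 24, 100×0.14 = 14, 100×0.24 = 24.
0: (18 − 18)²/18 = 0/18 = 0.0000
1: (5 − 20)²/20 = 225/20 = 11.2500
2: (35 − 24)²/24 = 121/24 = 5.0417
3: (28 − 14)²/14 = 196/14 = 14.0000
4: (14 − 24)²/24 = 100/24 = 4.1667
Sum = 34.458
df = 4. Since 34.458 > 9.488, we reject H₀.

34.458; reject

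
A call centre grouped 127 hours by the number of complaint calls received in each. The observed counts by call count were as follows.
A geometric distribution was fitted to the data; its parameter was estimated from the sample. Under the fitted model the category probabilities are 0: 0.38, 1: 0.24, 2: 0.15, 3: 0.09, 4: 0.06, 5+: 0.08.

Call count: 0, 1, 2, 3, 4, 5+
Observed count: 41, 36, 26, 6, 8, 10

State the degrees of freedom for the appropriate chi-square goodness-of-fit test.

4

There are k = 6 categories and 1 parameter estimated from the data, so df = 6 − 1 − 1 = 4.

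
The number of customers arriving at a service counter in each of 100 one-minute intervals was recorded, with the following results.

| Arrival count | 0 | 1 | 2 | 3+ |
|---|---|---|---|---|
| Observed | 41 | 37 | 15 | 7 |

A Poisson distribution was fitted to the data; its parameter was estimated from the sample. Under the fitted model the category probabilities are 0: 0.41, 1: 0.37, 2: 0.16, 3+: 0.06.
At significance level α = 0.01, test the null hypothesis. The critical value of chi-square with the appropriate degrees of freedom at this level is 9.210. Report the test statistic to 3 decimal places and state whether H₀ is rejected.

0.229; do not reject

Expected counts E_i = n·p_i: 100×0.41 = 41, 100×0.37 = 37, 100×0.16 = 16, 100×0.06 = 6.
χ² = (41−41)²/41 + (37−37)²/37 + (15−16)²/16 + (7−6)²/6
   = 0.0000 + 0.0000 + 0.0625 + 0.1667
Sum = 0.229
df = 2. Since 0.229 < 9.210, we do not reject H₀.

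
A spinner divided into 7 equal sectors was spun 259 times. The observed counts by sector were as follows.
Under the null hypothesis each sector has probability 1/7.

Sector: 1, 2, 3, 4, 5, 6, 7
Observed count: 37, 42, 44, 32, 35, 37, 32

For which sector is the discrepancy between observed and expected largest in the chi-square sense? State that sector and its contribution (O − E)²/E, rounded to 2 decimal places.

3, 1.32

Expected count for each of the 7 categories: 259/7 = 37.
1: (37 − 37)²/37 = 0/37 = 0.000
2: (42 − 37)²/37 = 25/37 = 0.676
3: (44 − 37)²/37 = 49/37 = 1.324
4: (32 − 37)²/37 = 25/37 = 0.676
5: (35 − 37)²/37 = 4/37 = 0.108
6: (37 − 37)²/37 = 0/37 = 0.000
7: (32 − 37)²/37 = 25/37 = 0.676
The largest term is for 3: 1.32.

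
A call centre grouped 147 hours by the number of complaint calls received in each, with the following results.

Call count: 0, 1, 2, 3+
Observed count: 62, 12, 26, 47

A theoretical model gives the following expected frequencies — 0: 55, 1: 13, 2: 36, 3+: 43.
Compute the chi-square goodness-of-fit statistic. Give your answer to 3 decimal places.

0: (62 − 55)²/55 = 49/55 = 0.8909
1: (12 − 13)²/13 = 1/13 = 0.0769
2: (26 − 36)²/36 = 100/36 = 2.7778
3+: (47 − 43)²/43 = 16/43 = 0.3721
Sum = 4.118

4.118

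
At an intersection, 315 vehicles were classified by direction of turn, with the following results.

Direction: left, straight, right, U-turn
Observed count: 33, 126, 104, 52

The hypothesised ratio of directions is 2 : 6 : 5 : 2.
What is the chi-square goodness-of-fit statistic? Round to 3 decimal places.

4.319

Ratio total = 15. Expected counts: 315×2/15 = 42, 315×6/15 = 126, 315×5/15 = 105, 315×2/15 = 42.
χ² = (33−42)²/42 + (126−126)²/126 + (104−105)²/105 + (52−42)²/42
   = 1.9286 + 0.0000 + 0.0095 + 2.3810
Sum = 4.319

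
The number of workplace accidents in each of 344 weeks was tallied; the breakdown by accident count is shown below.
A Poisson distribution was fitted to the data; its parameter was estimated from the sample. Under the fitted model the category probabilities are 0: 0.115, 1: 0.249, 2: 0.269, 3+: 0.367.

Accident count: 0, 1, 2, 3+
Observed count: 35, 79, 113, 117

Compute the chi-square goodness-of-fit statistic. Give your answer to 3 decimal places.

Expected counts E_i = n·p_i: 344×0.115 = 39.56, 344×0.249 = 85.656, 344×0.269 = 92.536, 344×0.367 = 126.248.
cat         O        E   (O−E)²/E
0          35    39.56     0.5256
1          79   85.656     0.5172
2         113   92.536     4.5255
3+        117  126.248     0.6774
Sum = 6.246

6.246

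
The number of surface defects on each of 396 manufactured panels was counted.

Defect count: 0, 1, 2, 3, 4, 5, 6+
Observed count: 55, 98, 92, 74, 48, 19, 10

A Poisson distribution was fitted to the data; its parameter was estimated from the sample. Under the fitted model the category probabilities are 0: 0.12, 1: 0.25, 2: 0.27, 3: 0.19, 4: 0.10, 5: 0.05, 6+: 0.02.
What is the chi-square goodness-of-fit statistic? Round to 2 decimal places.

Expected counts E_i = n·p_i: 396×0.12 = 47.52, 396×0.25 = 99, 396×0.27 = 106.92, 396×0.19 = 75.24, 396×0.10 = 39.6, 396×0.05 = 19.8, 396×0.02 = 7.92.
χ² = (55−47.52)²/47.52 + (98−99)²/99 + (92−106.92)²/106.92 + (74−75.24)²/75.24 + (48−39.6)²/39.6 + (19−19.8)²/19.8 + (10−7.92)²/7.92
   = 1.177 + 0.010 + 2.082 + 0.020 + 1.782 + 0.032 + 0.546
Sum = 5.65

5.65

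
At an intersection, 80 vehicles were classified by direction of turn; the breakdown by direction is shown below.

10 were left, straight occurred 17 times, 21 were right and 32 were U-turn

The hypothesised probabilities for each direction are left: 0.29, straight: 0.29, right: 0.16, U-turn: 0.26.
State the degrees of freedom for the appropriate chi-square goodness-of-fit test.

There are k = 4 categories and no parameters were estimated from the data, so df = 4 − 1 = 3.

3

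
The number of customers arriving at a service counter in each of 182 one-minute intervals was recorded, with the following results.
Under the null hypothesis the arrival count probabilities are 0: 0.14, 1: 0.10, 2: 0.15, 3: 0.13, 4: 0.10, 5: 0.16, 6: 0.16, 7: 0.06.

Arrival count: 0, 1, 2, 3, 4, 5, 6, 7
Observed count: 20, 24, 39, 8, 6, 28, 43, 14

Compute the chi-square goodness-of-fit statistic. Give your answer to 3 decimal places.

Expected counts E_i = n·p_i: 182×0.14 = 25.48, 182×0.10 = 18.2, 182×0.15 = 27.3, 182×0.13 = 23.66, 182×0.10 = 18.2, 182×0.16 = 29.12, 182×0.16 = 29.12, 182×0.06 = 10.92.
0: (20 − 25.48)²/25.48 = 30.0304/25.48 = 1.1786
1: (24 − 18.2)²/18.2 = 33.64/18.2 = 1.8484
2: (39 − 27.3)²/27.3 = 136.89/27.3 = 5.0143
3: (8 − 23.66)²/23.66 = 245.2356/23.66 = 10.3650
4: (6 − 18.2)²/18.2 = 148.84/18.2 = 8.1780
5: (28 − 29.12)²/29.12 = 1.2544/29.12 = 0.0431
6: (43 − 29.12)²/29.12 = 192.6544/29.12 = 6.6159
7: (14 − 10.92)²/10.92 = 9.4864/10.92 = 0.8687
Sum = 34.112

34.112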